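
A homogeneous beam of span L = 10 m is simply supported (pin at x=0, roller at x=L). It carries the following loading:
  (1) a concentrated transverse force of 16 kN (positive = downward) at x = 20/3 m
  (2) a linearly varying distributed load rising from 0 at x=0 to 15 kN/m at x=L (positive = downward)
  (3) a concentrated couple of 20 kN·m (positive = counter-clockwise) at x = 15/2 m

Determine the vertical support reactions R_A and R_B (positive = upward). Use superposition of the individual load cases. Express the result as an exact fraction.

R_A = 97/3 kN, R_B = 176/3 kN

Load 1 — point force P=16 kN at a=20/3 m (b=L-a=10/3):
  R_A = Pb/L = 16·(10/3)/10 = 16/3 kN
  R_B = Pa/L = 16·(20/3)/10 = 32/3 kN
Load 2 — triangular load w₀=15 kN/m (0→w₀ over full span):
  R_A = w₀L/6 = 15·10/6 = 25 kN
  R_B = w₀L/3 = 15·10/3 = 50 kN
Load 3 — applied couple M₀=20 kN·m at a=15/2 m (b=L-a=5/2):
  R_A = M₀/L = 20/10 = 2 kN
  R_B = -M₀/L = -20/10 = -2 kN
Superposition: R_A = 97/3 kN, R_B = 176/3 kN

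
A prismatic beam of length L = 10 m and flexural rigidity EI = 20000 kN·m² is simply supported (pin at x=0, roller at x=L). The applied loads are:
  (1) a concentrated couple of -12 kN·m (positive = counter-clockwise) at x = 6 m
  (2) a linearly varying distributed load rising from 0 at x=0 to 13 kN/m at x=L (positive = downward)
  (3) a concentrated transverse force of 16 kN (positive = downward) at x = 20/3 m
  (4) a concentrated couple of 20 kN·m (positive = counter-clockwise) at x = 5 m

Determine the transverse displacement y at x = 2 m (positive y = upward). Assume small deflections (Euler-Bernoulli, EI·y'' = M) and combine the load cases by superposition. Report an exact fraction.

Load 1 — applied couple M₀=-12 kN·m at a=6 m (b=L-a=4):
  y_1 = (M₀x³/(6L)+C₁x)/EI  [x≤a] with C₁=M₀(3b²-L²)/(6L)=52/5 = ((-12)·2³/(6·10)+(52/5)·2)/20000 = 3/3125 m
Load 2 — triangular load w₀=13 kN/m (0→w₀ over full span):
  y_2 = -w₀x(7L⁴-10L²x²+3x⁴)/(360LEI) = -13·2·(7·10⁴-10·10²·2²+3·2⁴)/(360·10·20000) = -1118/46875 m
Load 3 — point force P=16 kN at a=20/3 m (b=L-a=10/3):
  y_3 = -Pbx(L²-b²-x²)/(6LEI)  [x≤a] = -16·(10/3)·2·(10²-(10/3)²-2²)/(6·10·20000) = -382/50625 m
Load 4 — applied couple M₀=20 kN·m at a=5 m (b=L-a=5):
  y_4 = (M₀x³/(6L)+C₁x)/EI  [x≤a] with C₁=M₀(3b²-L²)/(6L)=-25/3 = (20·2³/(6·10)+(-25/3)·2)/20000 = -7/10000 m
Superposition: y = Σ y_i = -630511/20250000 m ≈ -0.031136 m

y(2) = -630511/20250000 m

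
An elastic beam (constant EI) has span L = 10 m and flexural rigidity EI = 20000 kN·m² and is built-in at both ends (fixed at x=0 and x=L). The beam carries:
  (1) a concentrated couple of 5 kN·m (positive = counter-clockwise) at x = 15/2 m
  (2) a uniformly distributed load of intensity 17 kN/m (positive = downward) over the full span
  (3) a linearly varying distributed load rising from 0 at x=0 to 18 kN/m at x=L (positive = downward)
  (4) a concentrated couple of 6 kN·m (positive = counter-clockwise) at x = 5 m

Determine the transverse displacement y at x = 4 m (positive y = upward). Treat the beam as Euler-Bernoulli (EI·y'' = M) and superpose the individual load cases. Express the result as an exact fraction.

y(4) = -31213/1000000 m

Load 1 — applied couple M₀=5 kN·m at a=15/2 m (b=L-a=5/2):
  y_1 = (R_Ax³/6 - M_Ax²/2)/EI  [x≤a] with R_A=9/16, M_A=25/16 = ((9/16)·4³/6 - (25/16)·4²/2)/20000 = -13/40000 m
Load 2 — uniform load w=17 kN/m over full span:
  y_2 = -wx²(L-x)²/(24EI) = -17·4²·(10-4)²/(24·20000) = -51/2500 m
Load 3 — triangular load w₀=18 kN/m (0→w₀ over full span):
  y_3 = -w₀x²(L-x)²(x+2L)/(120LEI) = -18·4²·(10-4)²·(4+2·10)/(120·10·20000) = -162/15625 m
Load 4 — applied couple M₀=6 kN·m at a=5 m (b=L-a=5):
  y_4 = (R_Ax³/6 - M_Ax²/2)/EI  [x≤a] with R_A=9/10, M_A=3/2 = ((9/10)·4³/6 - (3/2)·4²/2)/20000 = -3/25000 m
Superposition: y = Σ y_i = -31213/1000000 m ≈ -0.031213 m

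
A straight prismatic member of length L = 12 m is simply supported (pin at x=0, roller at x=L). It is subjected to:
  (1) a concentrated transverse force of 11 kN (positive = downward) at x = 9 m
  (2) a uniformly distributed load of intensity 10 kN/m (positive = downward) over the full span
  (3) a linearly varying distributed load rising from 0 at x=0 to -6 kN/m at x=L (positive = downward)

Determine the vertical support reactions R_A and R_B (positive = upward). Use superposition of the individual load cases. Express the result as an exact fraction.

R_A = 203/4 kN, R_B = 177/4 kN

Load 1 — point force P=11 kN at a=9 m (b=L-a=3):
  R_A = Pb/L = 11·3/12 = 11/4 kN
  R_B = Pa/L = 11·9/12 = 33/4 kN
Load 2 — uniform load w=10 kN/m over full span:
  R_A = wL/2 = 10·12/2 = 60 kN
  R_B = wL/2 = 10·12/2 = 60 kN
Load 3 — triangular load w₀=-6 kN/m (0→w₀ over full span):
  R_A = w₀L/6 = (-6)·12/6 = -12 kN
  R_B = w₀L/3 = (-6)·12/3 = -24 kN
Superposition: R_A = 203/4 kN, R_B = 177/4 kN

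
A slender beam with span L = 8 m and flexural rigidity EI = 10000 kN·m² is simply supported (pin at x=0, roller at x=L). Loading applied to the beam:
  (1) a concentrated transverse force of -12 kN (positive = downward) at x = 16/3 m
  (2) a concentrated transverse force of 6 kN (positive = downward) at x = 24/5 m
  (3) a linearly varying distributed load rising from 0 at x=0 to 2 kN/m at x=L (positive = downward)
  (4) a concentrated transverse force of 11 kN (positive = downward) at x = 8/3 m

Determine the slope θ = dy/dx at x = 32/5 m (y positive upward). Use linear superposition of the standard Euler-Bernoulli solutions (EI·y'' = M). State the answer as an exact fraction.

θ(32/5) = 95234/31640625 rad

Load 1 — point force P=-12 kN at a=16/3 m (b=L-a=8/3):
  θ_1 = -Pa(2L²-6Lx+3x²+a²)/(6LEI)  [x>a] = -(-12)·(16/3)·(2·8²-6·8·(32/5)+3·(32/5)²+(16/3)²)/(6·8·10000) = -1568/421875 rad
Load 2 — point force P=6 kN at a=24/5 m (b=L-a=16/5):
  θ_2 = -Pa(2L²-6Lx+3x²+a²)/(6LEI)  [x>a] = -6·(24/5)·(2·8²-6·8·(32/5)+3·(32/5)²+(24/5)²)/(6·8·10000) = 156/78125 rad
Load 3 — triangular load w₀=2 kN/m (0→w₀ over full span):
  θ_3 = -w₀(7L⁴-30L²x²+15x⁴)/(360LEI) = -2·(7·8⁴-30·8²·(32/5)²+15·(32/5)⁴)/(360·8·10000) = 6056/3515625 rad
Load 4 — point force P=11 kN at a=8/3 m (b=L-a=16/3):
  θ_4 = -Pa(2L²-6Lx+3x²+a²)/(6LEI)  [x>a] = -11·(8/3)·(2·8²-6·8·(32/5)+3·(32/5)²+(8/3)²)/(6·8·10000) = 3806/1265625 rad
Superposition: θ = Σ θ_i = 95234/31640625 rad ≈ 0.003010 rad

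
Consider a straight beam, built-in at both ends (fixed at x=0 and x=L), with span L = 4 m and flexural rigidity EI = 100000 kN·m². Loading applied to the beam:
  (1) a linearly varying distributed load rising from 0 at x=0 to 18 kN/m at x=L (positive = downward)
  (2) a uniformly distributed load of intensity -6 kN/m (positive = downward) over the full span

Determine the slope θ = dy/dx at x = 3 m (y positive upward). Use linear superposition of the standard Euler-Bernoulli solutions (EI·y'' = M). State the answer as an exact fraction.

θ(3) = 129/8000000 rad

Load 1 — triangular load w₀=18 kN/m (0→w₀ over full span):
  θ_1 = -w₀(2x(L-x)(L-2x)(x+2L)+x²(L-x)²)/(120LEI) = -18·(2·3·(4-3)·(4-2·3)·(3+2·4)+3²·(4-3)²)/(120·4·100000) = 369/8000000 rad
Load 2 — uniform load w=-6 kN/m over full span:
  θ_2 = -wx(L-x)(L-2x)/(12EI) = -(-6)·3·(4-3)·(4-2·3)/(12·100000) = -3/100000 rad
Superposition: θ = Σ θ_i = 129/8000000 rad ≈ 0.000016 rad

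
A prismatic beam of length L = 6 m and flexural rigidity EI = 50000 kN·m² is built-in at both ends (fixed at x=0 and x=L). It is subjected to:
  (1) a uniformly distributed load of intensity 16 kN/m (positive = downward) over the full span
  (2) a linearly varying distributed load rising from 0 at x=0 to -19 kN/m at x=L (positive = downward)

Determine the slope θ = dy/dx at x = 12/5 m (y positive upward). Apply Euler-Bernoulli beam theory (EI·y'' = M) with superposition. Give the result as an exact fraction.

θ(12/5) = -621/7812500 rad

Load 1 — uniform load w=16 kN/m over full span:
  θ_1 = -wx(L-x)(L-2x)/(12EI) = -16·(12/5)·(6-(12/5))·(6-2·(12/5))/(12·50000) = -108/390625 rad
Load 2 — triangular load w₀=-19 kN/m (0→w₀ over full span):
  θ_2 = -w₀(2x(L-x)(L-2x)(x+2L)+x²(L-x)²)/(120LEI) = -(-19)·(2·(12/5)·(6-(12/5))·(6-2·(12/5))·((12/5)+2·6)+(12/5)²·(6-(12/5))²)/(120·6·50000) = 1539/7812500 rad
Superposition: θ = Σ θ_i = -621/7812500 rad ≈ -0.000079 rad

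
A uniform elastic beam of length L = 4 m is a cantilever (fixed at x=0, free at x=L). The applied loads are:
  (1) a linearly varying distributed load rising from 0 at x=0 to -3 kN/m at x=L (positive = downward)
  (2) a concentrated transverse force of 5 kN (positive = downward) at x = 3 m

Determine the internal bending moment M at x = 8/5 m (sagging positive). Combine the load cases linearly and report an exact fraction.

M(8/5) = -11/125 kN·m

Load 1 — triangular load w₀=-3 kN/m (0→w₀ over full span):
  M_1 = w₀Lx/2 - w₀L²/3 - w₀x³/(6L) = (-3)·4·(8/5)/2 - (-3)·4²/3 - (-3)·(8/5)³/(6·4) = 864/125 kN·m
Load 2 — point force P=5 kN at a=3 m (b=L-a=1):
  M_2 = -P(a-x)  [x≤a] = -5·(3-(8/5)) = -7 kN·m
Superposition: M = Σ M_i = -11/125 kN·m ≈ -0.088000 kN·m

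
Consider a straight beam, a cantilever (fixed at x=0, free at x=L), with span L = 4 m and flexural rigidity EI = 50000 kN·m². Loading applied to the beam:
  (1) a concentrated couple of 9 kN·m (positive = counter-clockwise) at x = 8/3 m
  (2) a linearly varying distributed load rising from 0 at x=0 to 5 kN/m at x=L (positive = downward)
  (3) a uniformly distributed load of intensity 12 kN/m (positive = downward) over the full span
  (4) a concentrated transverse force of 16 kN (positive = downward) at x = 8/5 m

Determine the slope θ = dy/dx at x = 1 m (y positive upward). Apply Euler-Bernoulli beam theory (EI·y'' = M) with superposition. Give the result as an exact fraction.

Load 1 — applied couple M₀=9 kN·m at a=8/3 m (b=L-a=4/3):
  θ_1 = M₀x/EI  [x≤a] = 9·1/50000 = 9/50000 rad
Load 2 — triangular load w₀=5 kN/m (0→w₀ over full span):
  θ_2 = (w₀Lx²/4-w₀L²x/3-w₀x⁴/(24L))/EI = (5·4·1²/4-5·4²·1/3-5·1⁴/(24·4))/50000 = -139/320000 rad
Load 3 — uniform load w=12 kN/m over full span:
  θ_3 = -wx(x²-3Lx+3L²)/(6EI) = -12·1·(1²-3·4·1+3·4²)/(6·50000) = -37/25000 rad
Load 4 — point force P=16 kN at a=8/5 m (b=L-a=12/5):
  θ_4 = -Px(2a-x)/(2EI)  [x≤a] = -16·1·(2·(8/5)-1)/(2·50000) = -11/31250 rad
Superposition: θ = Σ θ_i = -16691/8000000 rad ≈ -0.002086 rad

θ(1) = -16691/8000000 rad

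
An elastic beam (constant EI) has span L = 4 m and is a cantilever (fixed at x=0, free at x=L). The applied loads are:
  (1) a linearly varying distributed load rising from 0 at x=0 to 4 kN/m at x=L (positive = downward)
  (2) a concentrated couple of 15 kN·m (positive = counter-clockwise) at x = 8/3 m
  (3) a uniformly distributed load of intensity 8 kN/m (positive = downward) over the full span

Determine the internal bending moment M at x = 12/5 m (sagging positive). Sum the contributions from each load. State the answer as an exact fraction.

Load 1 — triangular load w₀=4 kN/m (0→w₀ over full span):
  M_1 = w₀Lx/2 - w₀L²/3 - w₀x³/(6L) = 4·4·(12/5)/2 - 4·4²/3 - 4·(12/5)³/(6·4) = -1664/375 kN·m
Load 2 — applied couple M₀=15 kN·m at a=8/3 m (b=L-a=4/3):
  M_2 = M₀  [x≤a] = 15 = 15 kN·m
Load 3 — uniform load w=8 kN/m over full span:
  M_3 = -w(L-x)²/2 = -8·(4-(12/5))²/2 = -256/25 kN·m
Superposition: M = Σ M_i = 121/375 kN·m ≈ 0.322667 kN·m

M(12/5) = 121/375 kN·m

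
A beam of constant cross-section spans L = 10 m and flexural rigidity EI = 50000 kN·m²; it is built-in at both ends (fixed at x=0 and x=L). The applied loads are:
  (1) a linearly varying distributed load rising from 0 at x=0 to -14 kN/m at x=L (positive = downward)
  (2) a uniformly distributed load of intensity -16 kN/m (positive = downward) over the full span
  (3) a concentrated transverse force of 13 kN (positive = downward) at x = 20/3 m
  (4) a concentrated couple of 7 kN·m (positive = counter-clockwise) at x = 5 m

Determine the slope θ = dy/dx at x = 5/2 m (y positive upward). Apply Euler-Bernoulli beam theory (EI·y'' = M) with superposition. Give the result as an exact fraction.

θ(5/2) = 12571/3840000 rad

Load 1 — triangular load w₀=-14 kN/m (0→w₀ over full span):
  θ_1 = -w₀(2x(L-x)(L-2x)(x+2L)+x²(L-x)²)/(120LEI) = -(-14)·(2·(5/2)·(10-(5/2))·(10-2·(5/2))·((5/2)+2·10)+(5/2)²·(10-(5/2))²)/(120·10·50000) = 273/256000 rad
Load 2 — uniform load w=-16 kN/m over full span:
  θ_2 = -wx(L-x)(L-2x)/(12EI) = -(-16)·(5/2)·(10-(5/2))·(10-2·(5/2))/(12·50000) = 1/400 rad
Load 3 — point force P=13 kN at a=20/3 m (b=L-a=10/3):
  θ_3 = -Pb²x(2aL-(3a+b)x)/(2L³EI)  [x≤a] = -13·(10/3)²·(5/2)·(2·(20/3)·10-(3·(20/3)+(10/3))·(5/2))/(2·10³·50000) = -13/48000 rad
Load 4 — applied couple M₀=7 kN·m at a=5 m (b=L-a=5):
  θ_4 = (R_Ax²/2 - M_Ax)/EI  [x≤a] with R_A=21/20, M_A=7/4 = ((21/20)·(5/2)²/2 - (7/4)·(5/2))/50000 = -7/320000 rad
Superposition: θ = Σ θ_i = 12571/3840000 rad ≈ 0.003274 rad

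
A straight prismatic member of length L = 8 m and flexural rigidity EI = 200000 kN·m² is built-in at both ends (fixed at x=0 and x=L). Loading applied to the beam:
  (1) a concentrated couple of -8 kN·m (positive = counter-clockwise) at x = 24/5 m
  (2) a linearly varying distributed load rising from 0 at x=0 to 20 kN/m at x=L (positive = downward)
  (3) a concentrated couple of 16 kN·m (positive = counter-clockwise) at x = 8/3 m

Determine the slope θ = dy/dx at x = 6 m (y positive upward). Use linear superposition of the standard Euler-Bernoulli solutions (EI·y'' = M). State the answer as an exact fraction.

Load 1 — applied couple M₀=-8 kN·m at a=24/5 m (b=L-a=16/5):
  θ_1 = (R_Ax²/2 - M_Ax - M₀(x-a))/EI  [x>a] with R_A=-36/25, M_A=-64/25 = ((-36/25)·6²/2 - (-64/25)·6 - (-8)·(6-(24/5)))/200000 = -3/625000 rad
Load 2 — triangular load w₀=20 kN/m (0→w₀ over full span):
  θ_2 = -w₀(2x(L-x)(L-2x)(x+2L)+x²(L-x)²)/(120LEI) = -20·(2·6·(8-6)·(8-2·6)·(6+2·8)+6²·(8-6)²)/(120·8·200000) = 41/200000 rad
Load 3 — applied couple M₀=16 kN·m at a=8/3 m (b=L-a=16/3):
  θ_3 = (R_Ax²/2 - M_Ax - M₀(x-a))/EI  [x>a] with R_A=8/3, M_A=0 = ((8/3)·6²/2 - 0·6 - 16·(6-(8/3)))/200000 = -1/37500 rad
Superposition: θ = Σ θ_i = 2603/15000000 rad ≈ 0.000174 rad

θ(6) = 2603/15000000 rad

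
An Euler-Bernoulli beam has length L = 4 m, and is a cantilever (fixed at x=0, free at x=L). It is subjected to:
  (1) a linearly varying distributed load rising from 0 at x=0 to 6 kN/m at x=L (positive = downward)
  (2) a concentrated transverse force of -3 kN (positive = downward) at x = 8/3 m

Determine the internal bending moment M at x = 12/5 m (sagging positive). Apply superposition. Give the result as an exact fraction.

M(12/5) = -732/125 kN·m

Load 1 — triangular load w₀=6 kN/m (0→w₀ over full span):
  M_1 = w₀Lx/2 - w₀L²/3 - w₀x³/(6L) = 6·4·(12/5)/2 - 6·4²/3 - 6·(12/5)³/(6·4) = -832/125 kN·m
Load 2 — point force P=-3 kN at a=8/3 m (b=L-a=4/3):
  M_2 = -P(a-x)  [x≤a] = -(-3)·((8/3)-(12/5)) = 4/5 kN·m
Superposition: M = Σ M_i = -732/125 kN·m ≈ -5.856000 kN·m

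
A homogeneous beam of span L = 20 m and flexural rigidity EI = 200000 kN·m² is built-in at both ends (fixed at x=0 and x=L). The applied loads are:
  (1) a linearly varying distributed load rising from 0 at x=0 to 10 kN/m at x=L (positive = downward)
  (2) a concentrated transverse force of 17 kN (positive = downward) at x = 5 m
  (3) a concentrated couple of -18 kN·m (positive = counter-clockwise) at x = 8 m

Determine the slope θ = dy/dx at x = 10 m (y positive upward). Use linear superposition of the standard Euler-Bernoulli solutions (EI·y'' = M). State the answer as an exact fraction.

θ(10) = -5353/48000000 rad

Load 1 — triangular load w₀=10 kN/m (0→w₀ over full span):
  θ_1 = -w₀(2x(L-x)(L-2x)(x+2L)+x²(L-x)²)/(120LEI) = -10·(2·10·(20-10)·(20-2·10)·(10+2·20)+10²·(20-10)²)/(120·20·200000) = -1/4800 rad
Load 2 — point force P=17 kN at a=5 m (b=L-a=15):
  θ_2 = Pa²(L-x)(2bL-(3b+a)(L-x))/(2L³EI)  [x>a] = 17·5²·(20-10)·(2·15·20-(3·15+5)·(20-10))/(2·20³·200000) = 17/128000 rad
Load 3 — applied couple M₀=-18 kN·m at a=8 m (b=L-a=12):
  θ_3 = (R_Ax²/2 - M_Ax - M₀(x-a))/EI  [x>a] with R_A=-162/125, M_A=-54/25 = ((-162/125)·10²/2 - (-54/25)·10 - (-18)·(10-8))/200000 = -9/250000 rad
Superposition: θ = Σ θ_i = -5353/48000000 rad ≈ -0.000112 rad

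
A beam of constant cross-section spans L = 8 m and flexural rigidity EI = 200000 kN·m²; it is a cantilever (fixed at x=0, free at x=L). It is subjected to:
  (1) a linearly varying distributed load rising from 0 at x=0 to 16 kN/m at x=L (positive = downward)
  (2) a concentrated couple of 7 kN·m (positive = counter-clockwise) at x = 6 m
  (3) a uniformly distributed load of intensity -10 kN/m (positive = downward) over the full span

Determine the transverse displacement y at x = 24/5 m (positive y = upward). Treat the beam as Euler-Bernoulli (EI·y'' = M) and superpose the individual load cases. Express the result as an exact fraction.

y(24/5) = -137361/97656250 m

Load 1 — triangular load w₀=16 kN/m (0→w₀ over full span):
  y_1 = (w₀Lx³/12-w₀L²x²/6-w₀x⁵/(120L))/EI = (16·8·(24/5)³/12-16·8²·(24/5)²/6-16·(24/5)⁵/(120·8))/200000 = -682368/48828125 m
Load 2 — applied couple M₀=7 kN·m at a=6 m (b=L-a=2):
  y_2 = M₀x²/(2EI)  [x≤a] = 7·(24/5)²/(2·200000) = 63/156250 m
Load 3 — uniform load w=-10 kN/m over full span:
  y_3 = -wx²(x²-4Lx+6L²)/(24EI) = -(-10)·(24/5)²·((24/5)²-4·8·(24/5)+6·8²)/(24·200000) = 4752/390625 m
Superposition: y = Σ y_i = -137361/97656250 m ≈ -0.001407 m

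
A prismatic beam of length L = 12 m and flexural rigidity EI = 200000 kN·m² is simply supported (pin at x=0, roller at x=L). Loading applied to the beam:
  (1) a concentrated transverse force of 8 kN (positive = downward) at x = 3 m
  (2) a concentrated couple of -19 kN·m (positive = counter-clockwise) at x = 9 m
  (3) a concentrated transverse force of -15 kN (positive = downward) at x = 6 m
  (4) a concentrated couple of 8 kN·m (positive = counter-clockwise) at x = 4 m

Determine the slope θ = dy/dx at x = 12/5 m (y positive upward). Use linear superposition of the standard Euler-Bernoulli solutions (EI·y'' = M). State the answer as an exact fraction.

θ(12/5) = 60749/120000000 rad

Load 1 — point force P=8 kN at a=3 m (b=L-a=9):
  θ_1 = -Pb(L²-b²-3x²)/(6LEI)  [x≤a] = -8·9·(12²-9²-3·(12/5)²)/(6·12·200000) = -1143/5000000 rad
Load 2 — applied couple M₀=-19 kN·m at a=9 m (b=L-a=3):
  θ_2 = (M₀x²/(2L)+C₁)/EI  [x≤a] with C₁=M₀(3b²-L²)/(6L)=247/8 = ((-19)·(12/5)²/(2·12)+(247/8))/200000 = 5263/40000000 rad
Load 3 — point force P=-15 kN at a=6 m (b=L-a=6):
  θ_3 = -Pb(L²-b²-3x²)/(6LEI)  [x≤a] = -(-15)·6·(12²-6²-3·(12/5)²)/(6·12·200000) = 567/1000000 rad
Load 4 — applied couple M₀=8 kN·m at a=4 m (b=L-a=8):
  θ_4 = (M₀x²/(2L)+C₁)/EI  [x≤a] with C₁=M₀(3b²-L²)/(6L)=16/3 = (8·(12/5)²/(2·12)+(16/3))/200000 = 17/468750 rad
Superposition: θ = Σ θ_i = 60749/120000000 rad ≈ 0.000506 rad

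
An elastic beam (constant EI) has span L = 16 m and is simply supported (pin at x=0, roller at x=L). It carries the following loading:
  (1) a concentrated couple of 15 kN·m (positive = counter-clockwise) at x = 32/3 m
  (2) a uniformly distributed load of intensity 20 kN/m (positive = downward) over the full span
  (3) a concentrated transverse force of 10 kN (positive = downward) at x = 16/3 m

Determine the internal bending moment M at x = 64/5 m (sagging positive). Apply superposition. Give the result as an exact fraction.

M(64/5) = 6259/15 kN·m

Load 1 — applied couple M₀=15 kN·m at a=32/3 m (b=L-a=16/3):
  M_1 = M₀x/L - M₀  [x>a] = 15·(64/5)/16 - 15 = -3 kN·m
Load 2 — uniform load w=20 kN/m over full span:
  M_2 = wx(L-x)/2 = 20·(64/5)·(16-(64/5))/2 = 2048/5 kN·m
Load 3 — point force P=10 kN at a=16/3 m (b=L-a=32/3):
  M_3 = Pa(L-x)/L  [x>a] = 10·(16/3)·(16-(64/5))/16 = 32/3 kN·m
Superposition: M = Σ M_i = 6259/15 kN·m ≈ 417.266667 kN·m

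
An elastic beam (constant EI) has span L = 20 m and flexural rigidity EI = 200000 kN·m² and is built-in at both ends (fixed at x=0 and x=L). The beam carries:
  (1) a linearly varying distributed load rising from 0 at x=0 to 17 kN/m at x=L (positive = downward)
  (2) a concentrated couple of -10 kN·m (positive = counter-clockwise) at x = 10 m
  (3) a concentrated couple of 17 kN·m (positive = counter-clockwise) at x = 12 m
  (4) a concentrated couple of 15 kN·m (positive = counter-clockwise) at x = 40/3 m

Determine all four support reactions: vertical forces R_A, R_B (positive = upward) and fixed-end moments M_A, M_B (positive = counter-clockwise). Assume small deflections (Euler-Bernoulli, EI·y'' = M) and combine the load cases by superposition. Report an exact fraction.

R_A = 26237/500 kN, M_A = 35191/150 kN·m, R_B = 58763/500 kN, M_B = -17023/50 kN·m

Load 1 — triangular load w₀=17 kN/m (0→w₀ over full span):
  R_A = 3w₀L/20 = 3·17·20/20 = 51 kN
  M_A = w₀L²/30 = 17·20²/30 = 680/3 kN·m
  R_B = 7w₀L/20 = 7·17·20/20 = 119 kN
  M_B = -w₀L²/20 = -17·20²/20 = -340 kN·m
Load 2 — applied couple M₀=-10 kN·m at a=10 m (b=L-a=10):
  R_A = 6M₀ab/L³ = 6·(-10)·10·10/20³ = -3/4 kN
  M_A = M₀b(2a-b)/L² = (-10)·10·(2·10-10)/20² = -5/2 kN·m
  R_B = -6M₀ab/L³ = -6·(-10)·10·10/20³ = 3/4 kN
  M_B = M₀a(2b-a)/L² = (-10)·10·(2·10-10)/20² = -5/2 kN·m
Load 3 — applied couple M₀=17 kN·m at a=12 m (b=L-a=8):
  R_A = 6M₀ab/L³ = 6·17·12·8/20³ = 153/125 kN
  M_A = M₀b(2a-b)/L² = 17·8·(2·12-8)/20² = 136/25 kN·m
  R_B = -6M₀ab/L³ = -6·17·12·8/20³ = -153/125 kN
  M_B = M₀a(2b-a)/L² = 17·12·(2·8-12)/20² = 51/25 kN·m
Load 4 — applied couple M₀=15 kN·m at a=40/3 m (b=L-a=20/3):
  R_A = 6M₀ab/L³ = 6·15·(40/3)·(20/3)/20³ = 1 kN
  M_A = M₀b(2a-b)/L² = 15·(20/3)·(2·(40/3)-(20/3))/20² = 5 kN·m
  R_B = -6M₀ab/L³ = -6·15·(40/3)·(20/3)/20³ = -1 kN
  M_B = M₀a(2b-a)/L² = 15·(40/3)·(2·(20/3)-(40/3))/20² = 0 kN·m
Superposition: R_A = 26237/500 kN, M_A = 35191/150 kN·m, R_B = 58763/500 kN, M_B = -17023/50 kN·m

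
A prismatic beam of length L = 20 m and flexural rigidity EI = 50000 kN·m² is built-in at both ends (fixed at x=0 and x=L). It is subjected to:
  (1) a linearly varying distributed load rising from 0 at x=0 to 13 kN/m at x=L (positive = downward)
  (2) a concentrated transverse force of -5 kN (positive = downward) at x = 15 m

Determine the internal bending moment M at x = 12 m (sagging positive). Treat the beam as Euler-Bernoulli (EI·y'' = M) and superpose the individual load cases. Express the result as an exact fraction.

M(12) = 24667/240 kN·m

Load 1 — triangular load w₀=13 kN/m (0→w₀ over full span):
  M_1 = 3w₀Lx/20 - w₀L²/30 - w₀x³/(6L) = 3·13·20·12/20 - 13·20²/30 - 13·12³/(6·20) = 1612/15 kN·m
Load 2 — point force P=-5 kN at a=15 m (b=L-a=5):
  M_2 = Pb²(3a+b)x/L³ - Pab²/L²  [x≤a] = (-5)·5²·(3·15+5)·12/20³ - (-5)·15·5²/20² = -75/16 kN·m
Superposition: M = Σ M_i = 24667/240 kN·m ≈ 102.779167 kN·m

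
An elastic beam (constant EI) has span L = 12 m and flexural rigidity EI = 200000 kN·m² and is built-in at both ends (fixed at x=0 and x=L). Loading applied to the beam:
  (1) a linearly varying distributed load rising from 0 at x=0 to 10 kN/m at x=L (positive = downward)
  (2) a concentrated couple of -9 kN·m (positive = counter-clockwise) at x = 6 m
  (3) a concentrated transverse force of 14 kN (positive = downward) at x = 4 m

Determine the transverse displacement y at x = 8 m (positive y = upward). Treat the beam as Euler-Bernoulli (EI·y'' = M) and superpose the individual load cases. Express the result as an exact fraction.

y(8) = -11923/8100000 m

Load 1 — triangular load w₀=10 kN/m (0→w₀ over full span):
  y_1 = -w₀x²(L-x)²(x+2L)/(120LEI) = -10·8²·(12-8)²·(8+2·12)/(120·12·200000) = -32/28125 m
Load 2 — applied couple M₀=-9 kN·m at a=6 m (b=L-a=6):
  y_2 = (R_Ax³/6 - M_Ax²/2 - M₀(x-a)²/2)/EI  [x>a] with R_A=-9/8, M_A=-9/4 = ((-9/8)·8³/6 - (-9/4)·8²/2 - (-9)·(8-6)²/2)/200000 = -3/100000 m
Load 3 — point force P=14 kN at a=4 m (b=L-a=8):
  y_3 = -Pa²(L-x)²(3bL-(3b+a)(L-x))/(6L³EI)  [x>a] = -14·4²·(12-8)²·(3·8·12-(3·8+4)·(12-8))/(6·12³·200000) = -77/253125 m
Superposition: y = Σ y_i = -11923/8100000 m ≈ -0.001472 m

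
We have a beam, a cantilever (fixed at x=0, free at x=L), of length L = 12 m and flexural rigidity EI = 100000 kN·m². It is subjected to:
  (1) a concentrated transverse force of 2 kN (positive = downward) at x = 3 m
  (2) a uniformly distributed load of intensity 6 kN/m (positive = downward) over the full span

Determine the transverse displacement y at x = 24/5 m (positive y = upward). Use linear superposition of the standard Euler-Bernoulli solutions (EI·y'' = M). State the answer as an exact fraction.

Load 1 — point force P=2 kN at a=3 m (b=L-a=9):
  y_1 = -Pa²(3x-a)/(6EI)  [x>a] = -2·3²·(3·(24/5)-3)/(6·100000) = -171/500000 m
Load 2 — uniform load w=6 kN/m over full span:
  y_2 = -wx²(x²-4Lx+6L²)/(24EI) = -6·(24/5)²·((24/5)²-4·12·(24/5)+6·12²)/(24·100000) = -73872/1953125 m
Superposition: y = Σ y_i = -2385279/62500000 m ≈ -0.038164 m

y(24/5) = -2385279/62500000 m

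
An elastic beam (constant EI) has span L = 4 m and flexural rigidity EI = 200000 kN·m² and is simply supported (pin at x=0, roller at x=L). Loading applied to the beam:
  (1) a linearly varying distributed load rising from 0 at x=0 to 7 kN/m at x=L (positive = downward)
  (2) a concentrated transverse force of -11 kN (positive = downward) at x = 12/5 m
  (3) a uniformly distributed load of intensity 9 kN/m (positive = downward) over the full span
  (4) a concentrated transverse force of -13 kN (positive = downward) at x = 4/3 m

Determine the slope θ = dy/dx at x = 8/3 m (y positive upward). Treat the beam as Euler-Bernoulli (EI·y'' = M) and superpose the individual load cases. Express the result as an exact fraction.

θ(8/3) = 3733/189843750 rad

Load 1 — triangular load w₀=7 kN/m (0→w₀ over full span):
  θ_1 = -w₀(7L⁴-30L²x²+15x⁴)/(360LEI) = -7·(7·4⁴-30·4²·(8/3)²+15·(8/3)⁴)/(360·4·200000) = 637/30375000 rad
Load 2 — point force P=-11 kN at a=12/5 m (b=L-a=8/5):
  θ_2 = -Pa(2L²-6Lx+3x²+a²)/(6LEI)  [x>a] = -(-11)·(12/5)·(2·4²-6·4·(8/3)+3·(8/3)²+(12/5)²)/(6·4·200000) = -253/9375000 rad
Load 3 — uniform load w=9 kN/m over full span:
  θ_3 = -w(L³-6Lx²+4x³)/(24EI) = -9·(4³-6·4·(8/3)²+4·(8/3)³)/(24·200000) = 13/225000 rad
Load 4 — point force P=-13 kN at a=4/3 m (b=L-a=8/3):
  θ_4 = -Pa(2L²-6Lx+3x²+a²)/(6LEI)  [x>a] = -(-13)·(4/3)·(2·4²-6·4·(8/3)+3·(8/3)²+(4/3)²)/(6·4·200000) = -13/405000 rad
Superposition: θ = Σ θ_i = 3733/189843750 rad ≈ 0.000020 rad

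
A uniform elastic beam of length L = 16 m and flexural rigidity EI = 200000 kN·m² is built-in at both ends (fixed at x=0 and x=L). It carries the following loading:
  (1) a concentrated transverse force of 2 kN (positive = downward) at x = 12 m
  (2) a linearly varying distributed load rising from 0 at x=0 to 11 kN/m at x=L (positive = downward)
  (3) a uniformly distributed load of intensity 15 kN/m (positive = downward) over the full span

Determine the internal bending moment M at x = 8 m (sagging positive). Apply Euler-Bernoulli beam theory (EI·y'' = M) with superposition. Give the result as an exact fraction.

M(8) = 659/3 kN·m

Load 1 — point force P=2 kN at a=12 m (b=L-a=4):
  M_1 = Pb²(3a+b)x/L³ - Pab²/L²  [x≤a] = 2·4²·(3·12+4)·8/16³ - 2·12·4²/16² = 1 kN·m
Load 2 — triangular load w₀=11 kN/m (0→w₀ over full span):
  M_2 = 3w₀Lx/20 - w₀L²/30 - w₀x³/(6L) = 3·11·16·8/20 - 11·16²/30 - 11·8³/(6·16) = 176/3 kN·m
Load 3 — uniform load w=15 kN/m over full span:
  M_3 = wLx/2 - wL²/12 - wx²/2 = 15·16·8/2 - 15·16²/12 - 15·8²/2 = 160 kN·m
Superposition: M = Σ M_i = 659/3 kN·m ≈ 219.666667 kN·m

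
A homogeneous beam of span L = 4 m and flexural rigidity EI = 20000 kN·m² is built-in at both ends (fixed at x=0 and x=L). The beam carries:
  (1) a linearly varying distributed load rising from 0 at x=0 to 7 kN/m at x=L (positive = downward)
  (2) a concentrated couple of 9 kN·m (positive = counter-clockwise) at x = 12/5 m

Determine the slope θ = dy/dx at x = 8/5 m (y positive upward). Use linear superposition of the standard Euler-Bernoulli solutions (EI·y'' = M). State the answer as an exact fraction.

Load 1 — triangular load w₀=7 kN/m (0→w₀ over full span):
  θ_1 = -w₀(2x(L-x)(L-2x)(x+2L)+x²(L-x)²)/(120LEI) = -7·(2·(8/5)·(4-(8/5))·(4-2·(8/5))·((8/5)+2·4)+(8/5)²·(4-(8/5))²)/(120·4·20000) = -21/390625 rad
Load 2 — applied couple M₀=9 kN·m at a=12/5 m (b=L-a=8/5):
  θ_2 = (R_Ax²/2 - M_Ax)/EI  [x≤a] with R_A=81/25, M_A=72/25 = ((81/25)·(8/5)²/2 - (72/25)·(8/5))/20000 = -9/390625 rad
Superposition: θ = Σ θ_i = -6/78125 rad ≈ -0.000077 rad

θ(8/5) = -6/78125 rad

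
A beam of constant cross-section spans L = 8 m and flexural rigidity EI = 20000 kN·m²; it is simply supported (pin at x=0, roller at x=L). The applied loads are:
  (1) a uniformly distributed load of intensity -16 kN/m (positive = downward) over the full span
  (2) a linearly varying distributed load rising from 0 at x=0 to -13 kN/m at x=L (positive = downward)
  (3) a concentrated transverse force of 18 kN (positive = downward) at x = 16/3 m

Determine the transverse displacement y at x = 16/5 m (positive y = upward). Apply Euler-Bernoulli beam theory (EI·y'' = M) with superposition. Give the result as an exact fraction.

y(16/5) = 4339168/87890625 m

Load 1 — uniform load w=-16 kN/m over full span:
  y_1 = -wx(L³-2Lx²+x³)/(24EI) = -(-16)·(16/5)·(8³-2·8·(16/5)²+(16/5)³)/(24·20000) = 15872/390625 m
Load 2 — triangular load w₀=-13 kN/m (0→w₀ over full span):
  y_2 = -w₀x(7L⁴-10L²x²+3x⁴)/(360LEI) = -(-13)·(16/5)·(7·8⁴-10·8²·(16/5)²+3·(16/5)⁴)/(360·8·20000) = 474656/29296875 m
Load 3 — point force P=18 kN at a=16/3 m (b=L-a=8/3):
  y_3 = -Pbx(L²-b²-x²)/(6LEI)  [x≤a] = -18·(8/3)·(16/5)·(8²-(8/3)²-(16/5)²)/(6·8·20000) = -5248/703125 m
Superposition: y = Σ y_i = 4339168/87890625 m ≈ 0.049370 m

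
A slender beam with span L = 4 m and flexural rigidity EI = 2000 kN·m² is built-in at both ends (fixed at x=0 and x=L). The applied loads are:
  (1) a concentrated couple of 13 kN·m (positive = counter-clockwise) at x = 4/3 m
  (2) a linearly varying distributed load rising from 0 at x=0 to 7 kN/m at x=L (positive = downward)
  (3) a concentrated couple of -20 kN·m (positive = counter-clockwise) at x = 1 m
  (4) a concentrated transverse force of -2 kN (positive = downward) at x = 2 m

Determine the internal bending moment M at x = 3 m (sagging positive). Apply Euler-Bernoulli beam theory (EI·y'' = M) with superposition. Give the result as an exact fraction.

Load 1 — applied couple M₀=13 kN·m at a=4/3 m (b=L-a=8/3):
  M_1 = R_Ax - M_A - M₀  [x>a] with R_A=13/3, M_A=0 = (13/3)·3 - 0 - 13 = 0 kN·m
Load 2 — triangular load w₀=7 kN/m (0→w₀ over full span):
  M_2 = 3w₀Lx/20 - w₀L²/30 - w₀x³/(6L) = 3·7·4·3/20 - 7·4²/30 - 7·3³/(6·4) = 119/120 kN·m
Load 3 — applied couple M₀=-20 kN·m at a=1 m (b=L-a=3):
  M_3 = R_Ax - M_A - M₀  [x>a] with R_A=-45/8, M_A=15/4 = (-45/8)·3 - (15/4) - (-20) = -5/8 kN·m
Load 4 — point force P=-2 kN at a=2 m (b=L-a=2):
  M_4 = Pa²(a+3b)(L-x)/L³ - Pa²b/L²  [x>a] = (-2)·2²·(2+3·2)·(4-3)/4³ - (-2)·2²·2/4² = 0 kN·m
Superposition: M = Σ M_i = 11/30 kN·m ≈ 0.366667 kN·m

M(3) = 11/30 kN·m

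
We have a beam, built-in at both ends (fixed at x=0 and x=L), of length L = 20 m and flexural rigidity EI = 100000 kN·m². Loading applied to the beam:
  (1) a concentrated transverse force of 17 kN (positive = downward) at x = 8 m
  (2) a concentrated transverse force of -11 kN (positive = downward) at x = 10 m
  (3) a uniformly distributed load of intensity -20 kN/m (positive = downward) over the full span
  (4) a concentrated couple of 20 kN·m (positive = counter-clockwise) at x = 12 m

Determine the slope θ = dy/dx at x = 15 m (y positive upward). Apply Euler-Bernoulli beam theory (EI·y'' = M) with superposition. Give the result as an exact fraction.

Load 1 — point force P=17 kN at a=8 m (b=L-a=12):
  θ_1 = Pa²(L-x)(2bL-(3b+a)(L-x))/(2L³EI)  [x>a] = 17·8²·(20-15)·(2·12·20-(3·12+8)·(20-15))/(2·20³·100000) = 221/250000 rad
Load 2 — point force P=-11 kN at a=10 m (b=L-a=10):
  θ_2 = Pa²(L-x)(2bL-(3b+a)(L-x))/(2L³EI)  [x>a] = (-11)·10²·(20-15)·(2·10·20-(3·10+10)·(20-15))/(2·20³·100000) = -11/16000 rad
Load 3 — uniform load w=-20 kN/m over full span:
  θ_3 = -wx(L-x)(L-2x)/(12EI) = -(-20)·15·(20-15)·(20-2·15)/(12·100000) = -1/80 rad
Load 4 — applied couple M₀=20 kN·m at a=12 m (b=L-a=8):
  θ_4 = (R_Ax²/2 - M_Ax - M₀(x-a))/EI  [x>a] with R_A=36/25, M_A=32/5 = ((36/25)·15²/2 - (32/5)·15 - 20·(15-12))/100000 = 3/50000 rad
Superposition: θ = Σ θ_i = -24487/2000000 rad ≈ -0.012243 rad

θ(15) = -24487/2000000 rad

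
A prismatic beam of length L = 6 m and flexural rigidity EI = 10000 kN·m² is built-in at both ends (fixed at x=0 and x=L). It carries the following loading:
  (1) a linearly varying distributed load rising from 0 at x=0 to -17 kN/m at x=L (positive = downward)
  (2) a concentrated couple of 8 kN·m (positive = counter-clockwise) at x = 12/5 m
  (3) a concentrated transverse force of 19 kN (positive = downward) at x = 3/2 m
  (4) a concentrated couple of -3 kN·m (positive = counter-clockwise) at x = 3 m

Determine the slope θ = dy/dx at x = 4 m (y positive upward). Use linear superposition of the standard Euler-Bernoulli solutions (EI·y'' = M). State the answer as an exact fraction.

Load 1 — triangular load w₀=-17 kN/m (0→w₀ over full span):
  θ_1 = -w₀(2x(L-x)(L-2x)(x+2L)+x²(L-x)²)/(120LEI) = -(-17)·(2·4·(6-4)·(6-2·4)·(4+2·6)+4²·(6-4)²)/(120·6·10000) = -119/112500 rad
Load 2 — applied couple M₀=8 kN·m at a=12/5 m (b=L-a=18/5):
  θ_2 = (R_Ax²/2 - M_Ax - M₀(x-a))/EI  [x>a] with R_A=48/25, M_A=24/25 = ((48/25)·4²/2 - (24/25)·4 - 8·(4-(12/5)))/10000 = -2/15625 rad
Load 3 — point force P=19 kN at a=3/2 m (b=L-a=9/2):
  θ_3 = Pa²(L-x)(2bL-(3b+a)(L-x))/(2L³EI)  [x>a] = 19·(3/2)²·(6-4)·(2·(9/2)·6-(3·(9/2)+(3/2))·(6-4))/(2·6³·10000) = 19/40000 rad
Load 4 — applied couple M₀=-3 kN·m at a=3 m (b=L-a=3):
  θ_4 = (R_Ax²/2 - M_Ax - M₀(x-a))/EI  [x>a] with R_A=-3/4, M_A=-3/4 = ((-3/4)·4²/2 - (-3/4)·4 - (-3)·(4-3))/10000 = 0 rad
Superposition: θ = Σ θ_i = -6397/9000000 rad ≈ -0.000711 rad

θ(4) = -6397/9000000 rad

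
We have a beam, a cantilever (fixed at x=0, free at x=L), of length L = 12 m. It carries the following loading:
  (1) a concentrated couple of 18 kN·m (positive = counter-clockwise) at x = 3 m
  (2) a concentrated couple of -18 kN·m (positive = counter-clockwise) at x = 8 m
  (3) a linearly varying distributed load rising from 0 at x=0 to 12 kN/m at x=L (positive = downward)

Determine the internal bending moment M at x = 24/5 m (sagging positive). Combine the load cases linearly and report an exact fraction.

M(24/5) = -33354/125 kN·m

Load 1 — applied couple M₀=18 kN·m at a=3 m (b=L-a=9):
  M_1 = 0  [x>a] = 0 kN·m
Load 2 — applied couple M₀=-18 kN·m at a=8 m (b=L-a=4):
  M_2 = M₀  [x≤a] = (-18) = -18 kN·m
Load 3 — triangular load w₀=12 kN/m (0→w₀ over full span):
  M_3 = w₀Lx/2 - w₀L²/3 - w₀x³/(6L) = 12·12·(24/5)/2 - 12·12²/3 - 12·(24/5)³/(6·12) = -31104/125 kN·m
Superposition: M = Σ M_i = -33354/125 kN·m ≈ -266.832000 kN·m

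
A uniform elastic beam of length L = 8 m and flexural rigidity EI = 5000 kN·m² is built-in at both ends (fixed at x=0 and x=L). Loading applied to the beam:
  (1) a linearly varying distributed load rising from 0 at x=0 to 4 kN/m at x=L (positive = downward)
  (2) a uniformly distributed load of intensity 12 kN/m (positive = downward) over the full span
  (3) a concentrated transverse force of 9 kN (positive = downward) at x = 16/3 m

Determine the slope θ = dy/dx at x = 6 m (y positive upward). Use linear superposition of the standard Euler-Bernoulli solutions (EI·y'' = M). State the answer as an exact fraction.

Load 1 — triangular load w₀=4 kN/m (0→w₀ over full span):
  θ_1 = -w₀(2x(L-x)(L-2x)(x+2L)+x²(L-x)²)/(120LEI) = -4·(2·6·(8-6)·(8-2·6)·(6+2·8)+6²·(8-6)²)/(120·8·5000) = 41/25000 rad
Load 2 — uniform load w=12 kN/m over full span:
  θ_2 = -wx(L-x)(L-2x)/(12EI) = -12·6·(8-6)·(8-2·6)/(12·5000) = 6/625 rad
Load 3 — point force P=9 kN at a=16/3 m (b=L-a=8/3):
  θ_3 = Pa²(L-x)(2bL-(3b+a)(L-x))/(2L³EI)  [x>a] = 9·(16/3)²·(8-6)·(2·(8/3)·8-(3·(8/3)+(16/3))·(8-6))/(2·8³·5000) = 1/625 rad
Superposition: θ = Σ θ_i = 321/25000 rad ≈ 0.012840 rad

θ(6) = 321/25000 rad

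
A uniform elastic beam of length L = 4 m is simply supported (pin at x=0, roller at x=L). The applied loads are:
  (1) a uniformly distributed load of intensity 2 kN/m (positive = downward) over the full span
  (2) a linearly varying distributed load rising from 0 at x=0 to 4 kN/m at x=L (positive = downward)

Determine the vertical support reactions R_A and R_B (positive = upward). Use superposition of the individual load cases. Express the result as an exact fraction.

Load 1 — uniform load w=2 kN/m over full span:
  R_A = wL/2 = 2·4/2 = 4 kN
  R_B = wL/2 = 2·4/2 = 4 kN
Load 2 — triangular load w₀=4 kN/m (0→w₀ over full span):
  R_A = w₀L/6 = 4·4/6 = 8/3 kN
  R_B = w₀L/3 = 4·4/3 = 16/3 kN
Superposition: R_A = 20/3 kN, R_B = 28/3 kN

R_A = 20/3 kN, R_B = 28/3 kN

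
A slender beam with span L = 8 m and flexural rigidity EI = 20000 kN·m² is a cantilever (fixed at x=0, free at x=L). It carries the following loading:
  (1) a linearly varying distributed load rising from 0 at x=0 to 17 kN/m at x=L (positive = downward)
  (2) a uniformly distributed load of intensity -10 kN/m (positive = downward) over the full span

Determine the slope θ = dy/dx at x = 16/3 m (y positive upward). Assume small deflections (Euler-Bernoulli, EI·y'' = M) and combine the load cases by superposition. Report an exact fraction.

θ(16/3) = -1648/151875 rad

Load 1 — triangular load w₀=17 kN/m (0→w₀ over full span):
  θ_1 = (w₀Lx²/4-w₀L²x/3-w₀x⁴/(24L))/EI = (17·8·(16/3)²/4-17·8²·(16/3)/3-17·(16/3)⁴/(24·8))/20000 = -7888/151875 rad
Load 2 — uniform load w=-10 kN/m over full span:
  θ_2 = -wx(x²-3Lx+3L²)/(6EI) = -(-10)·(16/3)·((16/3)²-3·8·(16/3)+3·8²)/(6·20000) = 416/10125 rad
Superposition: θ = Σ θ_i = -1648/151875 rad ≈ -0.010851 rad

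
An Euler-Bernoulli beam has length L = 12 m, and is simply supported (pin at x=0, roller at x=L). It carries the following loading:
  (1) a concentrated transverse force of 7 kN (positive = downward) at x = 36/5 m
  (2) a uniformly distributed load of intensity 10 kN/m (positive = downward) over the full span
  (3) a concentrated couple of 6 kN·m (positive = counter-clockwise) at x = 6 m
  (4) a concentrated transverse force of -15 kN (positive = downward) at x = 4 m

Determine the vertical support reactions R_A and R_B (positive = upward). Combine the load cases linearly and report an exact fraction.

Load 1 — point force P=7 kN at a=36/5 m (b=L-a=24/5):
  R_A = Pb/L = 7·(24/5)/12 = 14/5 kN
  R_B = Pa/L = 7·(36/5)/12 = 21/5 kN
Load 2 — uniform load w=10 kN/m over full span:
  R_A = wL/2 = 10·12/2 = 60 kN
  R_B = wL/2 = 10·12/2 = 60 kN
Load 3 — applied couple M₀=6 kN·m at a=6 m (b=L-a=6):
  R_A = M₀/L = 6/12 = 1/2 kN
  R_B = -M₀/L = -6/12 = -1/2 kN
Load 4 — point force P=-15 kN at a=4 m (b=L-a=8):
  R_A = Pb/L = (-15)·8/12 = -10 kN
  R_B = Pa/L = (-15)·4/12 = -5 kN
Superposition: R_A = 533/10 kN, R_B = 587/10 kN

R_A = 533/10 kN, R_B = 587/10 kN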